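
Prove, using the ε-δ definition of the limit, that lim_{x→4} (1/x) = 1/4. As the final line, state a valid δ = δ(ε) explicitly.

δ = min(2, 8ε)

Suppose ε > 0. We seek δ > 0 such that 0 < |x − 4| < δ implies |1/x − (1/4)| < ε.
|1/x − (1/4)| = |4 − x|/(4·|x|) = |x − 4|/(4|x|).
Restrict δ ≤ 2. Then |x − 4| < 2 gives |x| > 2, so 4|x| > 8.
Then |1/x − (1/4)| < |x − 4|/8, which is < ε when |x − 4| < 8ε.
Take δ = min(2, 8ε). Then 0 < |x − 4| < δ gives both |x − 4| < 2 and |x − 4| < 8ε, so |1/x − (1/4)| < ε.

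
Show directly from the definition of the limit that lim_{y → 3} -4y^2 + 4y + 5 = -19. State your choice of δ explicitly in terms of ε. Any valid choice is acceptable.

Suppose ε > 0. We want δ > 0 such that 0 < |y − 3| < δ implies |(-4y^2 + 4y + 5) + 19| < ε.
(-4y^2 + 4y + 5) + 19 = -4y^2 + 4y + 24 = (y − 3)(-4y - 8).
So |(-4y^2 + 4y + 5) + 19| = |y − 3|·|-4y - 8|.
Assume first that |y − 3| < 2, so |y| < 5. Then |-4y - 8| ≤ 4·5 + 8 = 28.
Hence |(-4y^2 + 4y + 5) + 19| ≤ 28|y − 3| < ε provided |y − 3| < ε/28.
Choosing δ = min(2, ε/28) ensures both conditions, hence |(-4y^2 + 4y + 5) + 19| < ε.

δ = min(2, ε/28)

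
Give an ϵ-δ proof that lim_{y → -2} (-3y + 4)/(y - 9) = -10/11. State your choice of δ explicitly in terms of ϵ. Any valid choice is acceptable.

Suppose ϵ > 0. We want δ > 0 with 0 < |y + 2| < δ ⇒ |(-3y + 4)/(y - 9) + 10/11| < ϵ.
Combining over a common denominator, (-3y + 4)/(y - 9) + 10/11 = [(-3y + 4)·(-11) − 10·(y - 9)] / [(-11)·(y - 9)] = 23(y + 2) / ((-11)(y - 9)).
So |(-3y + 4)/(y - 9) + 10/11| = 23|y + 2| / (11·|y − 9|).
Require δ ≤ 11/2, so |y − 9| ≥ |-11| − |y + 2| > 11 − 11/2 = 11/2.
Hence |(-3y + 4)/(y - 9) + 10/11| < 23|y + 2|/(11·(11/2)) = (46/121)|y + 2|, which is < ϵ once |y + 2| < (121/46)ϵ.
Take δ = min(11/2, (121/46)ϵ). Then 0 < |y + 2| < δ forces both bounds, so |(-3y + 4)/(y - 9) + 10/11| < ϵ.

δ = min(11/2, (121/46)ϵ)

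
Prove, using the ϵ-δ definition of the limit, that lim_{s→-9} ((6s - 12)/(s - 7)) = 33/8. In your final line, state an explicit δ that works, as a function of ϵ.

Let ϵ > 0 be given. We want δ > 0 with 0 < |s + 9| < δ ⇒ |(6s - 12)/(s - 7) − (33/8)| < ϵ.
Combining over a common denominator, (6s - 12)/(s - 7) − (33/8) = [(6s - 12)·(-16) − (-66)·(s - 7)] / [(-16)·(s - 7)] = -30(s + 9) / ((-16)(s - 7)).
So |(6s - 12)/(s - 7) − (33/8)| = 30|s + 9| / (16·|s − 7|).
Restrict δ ≤ 8. Then |s + 9| < 8 gives |s − 7| = |(s + 9) + (-16)| ≥ 16 − 8 = 8.
Hence |(6s - 12)/(s - 7) − (33/8)| < 30|s + 9|/(16·8) = (15/64)|s + 9|, which is < ϵ once |s + 9| < (64/15)ϵ.
Take δ = min(8, (64/15)ϵ). Then 0 < |s + 9| < δ forces both bounds, so |(6s - 12)/(s - 7) − (33/8)| < ϵ.

δ = min(8, (64/15)ϵ)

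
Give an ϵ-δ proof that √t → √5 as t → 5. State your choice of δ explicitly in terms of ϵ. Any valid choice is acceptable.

Fix ϵ > 0. We want δ > 0 such that 0 < |t − 5| < δ implies |√t − √5| < ϵ.
Rationalise: √t − √5 = (t − 5)/(√t + √5), so |√t − √5| = |t − 5|/(√t + √5).
Restrict δ ≤ 5 so that |t − 5| < 5 forces t > 0, and then √t + √5 > √5.
Hence |√t − √5| < |t − 5|/√5, which is < ϵ once |t − 5| < √5·ϵ.
Take δ = min(5, √5·ϵ). If 0 < |t − 5| < δ then t > 0 and |√t − √5| < |t − 5|/√5 < ϵ.

δ = min(5, √5·ϵ)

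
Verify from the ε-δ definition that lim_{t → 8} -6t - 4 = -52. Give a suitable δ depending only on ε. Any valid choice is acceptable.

Suppose ε > 0. We need δ > 0 so that 0 < |t − 8| < δ implies |(-6t - 4) + 52| < ε.
Since (-6t - 4) + 52 = -6(t − 8), we have |(-6t - 4) + 52| = 6|t − 8|.
Thus it suffices that |t − 8| < ε/6.
Choosing δ = ε/6 gives |(-6t - 4) + 52| = 6|t − 8| < ε whenever |t − 8| < δ.

δ = ε/6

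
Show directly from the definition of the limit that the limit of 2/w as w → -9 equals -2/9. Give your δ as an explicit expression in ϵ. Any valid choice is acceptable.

Suppose ϵ > 0. We seek δ > 0 such that 0 < |w + 9| < δ implies |2/w + 2/9| < ϵ.
|2/w + 2/9| = 2·|-9 − w|/(9·|w|) = 2|w + 9|/(9|w|).
Restrict δ ≤ 9/2. Then |w + 9| < 9/2 gives |w| > 9/2, so 9|w| > 81/2.
Then |2/w + 2/9| < 2|w + 9|/(81/2), which is < ϵ when |w + 9| < (81/4)ϵ.
Take δ = min(9/2, (81/4)ϵ). Then 0 < |w + 9| < δ gives both |w + 9| < 9/2 and |w + 9| < (81/4)ϵ, so |2/w + 2/9| < ϵ.

δ = min(9/2, (81/4)ϵ)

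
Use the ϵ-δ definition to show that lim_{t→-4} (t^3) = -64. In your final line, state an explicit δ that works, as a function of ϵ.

δ = min(1, ϵ/61)

Suppose ϵ > 0. We seek δ > 0 with 0 < |t + 4| < δ ⇒ |t^3 + 64| < ϵ.
Factor: t^3 + 64 = (t + 4)(t^2 - 4t + 16), so |t^3 + 64| = |t + 4|·|t^2 - 4t + 16|.
Restrict δ ≤ 1. Then |t + 4| < 1 gives |t| < 5, so by the triangle inequality |t^2 - 4t + 16| ≤ 5^2 + 4·5 + 16 = 61.
Hence |t^3 + 64| ≤ 61|t + 4|, which is < ϵ once |t + 4| < ϵ/61.
Take δ = min(1, ϵ/61). If 0 < |t + 4| < δ then both bounds hold and |t^3 + 64| ≤ 61|t + 4| < 61·(ϵ/61) = ϵ.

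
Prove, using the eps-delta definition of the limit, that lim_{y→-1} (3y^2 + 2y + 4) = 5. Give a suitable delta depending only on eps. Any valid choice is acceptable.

Let eps > 0. We want delta > 0 such that 0 < |y + 1| < delta implies |(3y^2 + 2y + 4) − 5| < eps.
(3y^2 + 2y + 4) − 5 = 3y^2 + 2y - 1 = (y + 1)(3y - 1).
So |(3y^2 + 2y + 4) − 5| = |y + 1|·|3y - 1|.
Assume first that |y + 1| < 2, so |y| < 3. Then |3y - 1| ≤ 3·3 + 1 = 10.
Hence |(3y^2 + 2y + 4) − 5| ≤ 10|y + 1| < eps provided |y + 1| < eps/10.
Take delta = min(2, eps/10). Then 0 < |y + 1| < delta gives both |y + 1| < 2 and |y + 1| < eps/10, so |(3y^2 + 2y + 4) − 5| < eps.

delta = min(2, eps/10)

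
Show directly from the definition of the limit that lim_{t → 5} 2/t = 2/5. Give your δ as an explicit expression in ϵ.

Let ϵ > 0. We seek δ > 0 such that 0 < |t − 5| < δ implies |2/t − (2/5)| < ϵ.
|2/t − (2/5)| = 2·|5 − t|/(5·|t|) = 2|t − 5|/(5|t|).
Require δ ≤ 5/2 so that |t| > 5 − 5/2 = 5/2, hence 5|t| > 25/2.
Then |2/t − (2/5)| < 2|t − 5|/(25/2), which is < ϵ when |t − 5| < (25/4)ϵ.
Take δ = min(5/2, (25/4)ϵ). Then 0 < |t − 5| < δ gives both |t − 5| < 5/2 and |t − 5| < (25/4)ϵ, so |2/t − (2/5)| < ϵ.

δ = min(5/2, (25/4)ϵ)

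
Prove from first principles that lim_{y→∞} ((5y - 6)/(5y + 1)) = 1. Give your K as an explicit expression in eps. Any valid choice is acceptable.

Let eps > 0 be given. We seek K > 0 such that y > K implies |(5y - 6)/(5y + 1) − 1| < eps.
(5y - 6)/(5y + 1) − 1 = (5(5y - 6) − 5(5y + 1)) / (5(5y + 1)) = -35/(5(5y + 1)).
For y > 0 we have 5y + 1 > 5y, so |(5y - 6)/(5y + 1) − 1| = 35/(5(5y + 1)) < 35/(5·5y) = (7/5)/y.
Thus |(5y - 6)/(5y + 1) − 1| < eps whenever y > (7/5)/eps.
Take K = (7/5)/eps. If y > K then |(5y - 6)/(5y + 1) − 1| < (7/5)/y < eps.

K = (7/5)/eps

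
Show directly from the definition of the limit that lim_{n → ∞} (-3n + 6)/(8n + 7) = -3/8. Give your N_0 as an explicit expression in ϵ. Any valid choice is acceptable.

Let ϵ > 0 be given. For n ≥ 1, |(-3n + 6)/(8n + 7) + 3/8| = |69|/(8(8n + 7)) = 69/(8(8n + 7)).
Since 8n + 7 ≥ 8n for n ≥ 1, this is ≤ 69/(8·8n) = (69/64)/n.
So |(-3n + 6)/(8n + 7) + 3/8| < ϵ whenever n > (69/64)/ϵ.
Take N_0 = (69/64)/ϵ. If n > N_0 then |(-3n + 6)/(8n + 7) + 3/8| ≤ (69/64)/n < ϵ.

N_0 = (69/64)/ϵ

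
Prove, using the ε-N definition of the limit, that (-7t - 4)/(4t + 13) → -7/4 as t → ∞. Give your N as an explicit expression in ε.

Fix ε > 0. We seek N > 0 such that t > N implies |(-7t - 4)/(4t + 13) + 7/4| < ε.
(-7t - 4)/(4t + 13) + 7/4 = (4(-7t - 4) − (-7)(4t + 13)) / (4(4t + 13)) = 75/(4(4t + 13)).
For t > 0 we have 4t + 13 > 4t, so |(-7t - 4)/(4t + 13) + 7/4| = 75/(4(4t + 13)) < 75/(4·4t) = (75/16)/t.
Thus |(-7t - 4)/(4t + 13) + 7/4| < ε whenever t > (75/16)/ε.
Take N = (75/16)/ε. If t > N then |(-7t - 4)/(4t + 13) + 7/4| < (75/16)/t < ε.

N = (75/16)/ε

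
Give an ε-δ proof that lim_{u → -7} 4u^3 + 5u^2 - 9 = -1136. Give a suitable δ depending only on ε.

Let ε > 0. We want δ > 0 such that 0 < |u + 7| < δ implies |(4u^3 + 5u^2 - 9) + 1136| < ε.
(4u^3 + 5u^2 - 9) + 1136 = 4u^3 + 5u^2 + 1127 = (u + 7)(4u^2 - 23u + 161).
So |(4u^3 + 5u^2 - 9) + 1136| = |u + 7|·|4u^2 - 23u + 161|.
Assume first that |u + 7| < 1, so |u| < 8. Then |4u^2 - 23u + 161| ≤ 4·8^2 + 23·8 + 161 = 601.
Hence |(4u^3 + 5u^2 - 9) + 1136| ≤ 601|u + 7| < ε provided |u + 7| < ε/601.
Choosing δ = min(1, ε/601) ensures both conditions, hence |(4u^3 + 5u^2 - 9) + 1136| < ε.

δ = min(1, ε/601)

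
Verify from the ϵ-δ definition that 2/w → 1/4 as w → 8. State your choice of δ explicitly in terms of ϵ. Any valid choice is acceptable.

Let ϵ > 0 be given. We seek δ > 0 such that 0 < |w − 8| < δ implies |2/w − (1/4)| < ϵ.
|2/w − (1/4)| = 2·|8 − w|/(8·|w|) = 2|w − 8|/(8|w|).
Restrict δ ≤ 4. Then |w − 8| < 4 gives |w| > 4, so 8|w| > 32.
Then |2/w − (1/4)| < 2|w − 8|/32, which is < ϵ when |w − 8| < 16ϵ.
Take δ = min(4, 16ϵ). Then 0 < |w − 8| < δ gives both |w − 8| < 4 and |w − 8| < 16ϵ, so |2/w − (1/4)| < ϵ.

δ = min(4, 16ϵ)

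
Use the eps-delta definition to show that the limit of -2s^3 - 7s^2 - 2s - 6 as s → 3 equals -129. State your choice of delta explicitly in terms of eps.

delta = min(1, eps/125)

Let eps > 0. We want delta > 0 such that 0 < |s − 3| < delta implies |(-2s^3 - 7s^2 - 2s - 6) + 129| < eps.
(-2s^3 - 7s^2 - 2s - 6) + 129 = -2s^3 - 7s^2 - 2s + 123 = (s − 3)(-2s^2 - 13s - 41).
So |(-2s^3 - 7s^2 - 2s - 6) + 129| = |s − 3|·|-2s^2 - 13s - 41|.
Assume first that |s − 3| < 1, so |s| < 4. Then |-2s^2 - 13s - 41| ≤ 2·4^2 + 13·4 + 41 = 125.
Hence |(-2s^3 - 7s^2 - 2s - 6) + 129| ≤ 125|s − 3| < eps provided |s − 3| < eps/125.
Take delta = min(1, eps/125). Then 0 < |s − 3| < delta gives both |s − 3| < 1 and |s − 3| < eps/125, so |(-2s^3 - 7s^2 - 2s - 6) + 129| < eps.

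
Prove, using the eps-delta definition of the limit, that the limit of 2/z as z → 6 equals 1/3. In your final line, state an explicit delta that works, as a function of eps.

Let eps > 0. We seek delta > 0 such that 0 < |z − 6| < delta implies |2/z − (1/3)| < eps.
|2/z − (1/3)| = 2·|6 − z|/(6·|z|) = 2|z − 6|/(6|z|).
Require delta ≤ 3 so that |z| > 6 − 3 = 3, hence 6|z| > 18.
Then |2/z − (1/3)| < 2|z − 6|/18, which is < eps when |z − 6| < 9eps.
Take delta = min(3, 9eps). Then 0 < |z − 6| < delta gives both |z − 6| < 3 and |z − 6| < 9eps, so |2/z − (1/3)| < eps.

delta = min(3, 9eps)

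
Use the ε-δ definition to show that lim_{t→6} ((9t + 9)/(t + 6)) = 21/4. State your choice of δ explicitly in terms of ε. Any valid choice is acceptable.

Fix ε > 0. We want δ > 0 with 0 < |t − 6| < δ ⇒ |(9t + 9)/(t + 6) − (21/4)| < ε.
Combining over a common denominator, (9t + 9)/(t + 6) − (21/4) = [(9t + 9)·12 − 63·(t + 6)] / [12·(t + 6)] = 45(t − 6) / (12(t + 6)).
So |(9t + 9)/(t + 6) − (21/4)| = 45|t − 6| / (12·|t + 6|).
Restrict δ ≤ 6. Then |t − 6| < 6 gives |t + 6| = |(t − 6) + 12| ≥ 12 − 6 = 6.
Hence |(9t + 9)/(t + 6) − (21/4)| < 45|t − 6|/(12·6) = (5/8)|t − 6|, which is < ε once |t − 6| < (8/5)ε.
Take δ = min(6, (8/5)ε). Then 0 < |t − 6| < δ forces both bounds, so |(9t + 9)/(t + 6) − (21/4)| < ε.

δ = min(6, (8/5)ε)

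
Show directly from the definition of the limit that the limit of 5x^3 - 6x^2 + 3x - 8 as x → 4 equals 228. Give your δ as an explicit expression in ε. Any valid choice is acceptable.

δ = min(1, ε/254)

Suppose ε > 0. We want δ > 0 such that 0 < |x − 4| < δ implies |(5x^3 - 6x^2 + 3x - 8) − 228| < ε.
(5x^3 - 6x^2 + 3x - 8) − 228 = 5x^3 - 6x^2 + 3x - 236 = (x − 4)(5x^2 + 14x + 59).
So |(5x^3 - 6x^2 + 3x - 8) − 228| = |x − 4|·|5x^2 + 14x + 59|.
Assume first that |x − 4| < 1, so |x| < 5. Then |5x^2 + 14x + 59| ≤ 5·5^2 + 14·5 + 59 = 254.
Hence |(5x^3 - 6x^2 + 3x - 8) − 228| ≤ 254|x − 4| < ε provided |x − 4| < ε/254.
Take δ = min(1, ε/254). Then 0 < |x − 4| < δ gives both |x − 4| < 1 and |x − 4| < ε/254, so |(5x^3 - 6x^2 + 3x - 8) − 228| < ε.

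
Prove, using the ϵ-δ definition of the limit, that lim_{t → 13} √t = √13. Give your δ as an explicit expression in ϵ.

δ = min(13, √13·ϵ)

Let ϵ > 0. We want δ > 0 such that 0 < |t − 13| < δ implies |√t − √13| < ϵ.
Multiplying by the conjugate, |√t − √13| = |t − 13|/(√t + √13).
Restrict δ ≤ 13 so that |t − 13| < 13 forces t > 0, and then √t + √13 > √13.
Hence |√t − √13| < |t − 13|/√13, which is < ϵ once |t − 13| < √13·ϵ.
Take δ = min(13, √13·ϵ). If 0 < |t − 13| < δ then t > 0 and |√t − √13| < |t − 13|/√13 < ϵ.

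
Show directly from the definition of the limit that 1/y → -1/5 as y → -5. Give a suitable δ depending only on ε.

δ = min(5/2, (25/2)ε)

Let ε > 0. We seek δ > 0 such that 0 < |y + 5| < δ implies |1/y + 1/5| < ε.
|1/y + 1/5| = |-5 − y|/(5·|y|) = |y + 5|/(5|y|).
Restrict δ ≤ 5/2. Then |y + 5| < 5/2 gives |y| > 5/2, so 5|y| > 25/2.
Then |1/y + 1/5| < |y + 5|/(25/2), which is < ε when |y + 5| < (25/2)ε.
Take δ = min(5/2, (25/2)ε). Then 0 < |y + 5| < δ gives both |y + 5| < 5/2 and |y + 5| < (25/2)ε, so |1/y + 1/5| < ε.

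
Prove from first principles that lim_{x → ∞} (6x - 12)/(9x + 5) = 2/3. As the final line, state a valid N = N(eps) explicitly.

Suppose eps > 0. We seek N > 0 such that x > N implies |(6x - 12)/(9x + 5) − (2/3)| < eps.
(6x - 12)/(9x + 5) − (2/3) = (9(6x - 12) − 6(9x + 5)) / (9(9x + 5)) = -138/(9(9x + 5)).
For x > 0 we have 9x + 5 > 9x, so |(6x - 12)/(9x + 5) − (2/3)| = 138/(9(9x + 5)) < 138/(9·9x) = (46/27)/x.
Thus |(6x - 12)/(9x + 5) − (2/3)| < eps whenever x > (46/27)/eps.
Take N = (46/27)/eps. If x > N then |(6x - 12)/(9x + 5) − (2/3)| < (46/27)/x < eps.

N = (46/27)/eps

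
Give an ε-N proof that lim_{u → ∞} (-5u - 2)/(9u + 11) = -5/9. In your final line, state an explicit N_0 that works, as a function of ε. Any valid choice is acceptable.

N_0 = (37/81)/ε

Let ε > 0. We seek N_0 > 0 such that u > N_0 implies |(-5u - 2)/(9u + 11) + 5/9| < ε.
(-5u - 2)/(9u + 11) + 5/9 = (9(-5u - 2) − (-5)(9u + 11)) / (9(9u + 11)) = 37/(9(9u + 11)).
For u > 0 we have 9u + 11 > 9u, so |(-5u - 2)/(9u + 11) + 5/9| = 37/(9(9u + 11)) < 37/(9·9u) = (37/81)/u.
Thus |(-5u - 2)/(9u + 11) + 5/9| < ε whenever u > (37/81)/ε.
Take N_0 = (37/81)/ε. If u > N_0 then |(-5u - 2)/(9u + 11) + 5/9| < (37/81)/u < ε.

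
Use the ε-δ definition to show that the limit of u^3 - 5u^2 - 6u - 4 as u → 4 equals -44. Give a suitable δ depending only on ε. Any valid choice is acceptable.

δ = min(1, ε/40)

Suppose ε > 0. We want δ > 0 such that 0 < |u − 4| < δ implies |(u^3 - 5u^2 - 6u - 4) + 44| < ε.
(u^3 - 5u^2 - 6u - 4) + 44 = u^3 - 5u^2 - 6u + 40 = (u − 4)(u^2 - u - 10).
So |(u^3 - 5u^2 - 6u - 4) + 44| = |u − 4|·|u^2 - u - 10|.
Assume first that |u − 4| < 1, so |u| < 5. Then |u^2 - u - 10| ≤ 5^2 + 5 + 10 = 40.
Hence |(u^3 - 5u^2 - 6u - 4) + 44| ≤ 40|u − 4| < ε provided |u − 4| < ε/40.
Choosing δ = min(1, ε/40) ensures both conditions, hence |(u^3 - 5u^2 - 6u - 4) + 44| < ε.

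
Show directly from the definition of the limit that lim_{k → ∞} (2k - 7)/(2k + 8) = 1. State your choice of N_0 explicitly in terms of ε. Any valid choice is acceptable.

N_0 = (15/2)/ε

Fix ε > 0. For k ≥ 1, |(2k - 7)/(2k + 8) − 1| = |-30|/(2(2k + 8)) = 30/(2(2k + 8)).
Since 2k + 8 ≥ 2k for k ≥ 1, this is ≤ 30/(2·2k) = (15/2)/k.
So |(2k - 7)/(2k + 8) − 1| < ε whenever k > (15/2)/ε.
Take N_0 = (15/2)/ε. If k > N_0 then |(2k - 7)/(2k + 8) − 1| ≤ (15/2)/k < ε.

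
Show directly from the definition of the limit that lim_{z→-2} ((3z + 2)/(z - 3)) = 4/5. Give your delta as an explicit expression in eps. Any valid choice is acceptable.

Let eps > 0 be given. We want delta > 0 with 0 < |z + 2| < delta ⇒ |(3z + 2)/(z - 3) − (4/5)| < eps.
Combining over a common denominator, (3z + 2)/(z - 3) − (4/5) = [(3z + 2)·(-5) − (-4)·(z - 3)] / [(-5)·(z - 3)] = -11(z + 2) / ((-5)(z - 3)).
So |(3z + 2)/(z - 3) − (4/5)| = 11|z + 2| / (5·|z − 3|).
Require delta ≤ 5/2, so |z − 3| ≥ |-5| − |z + 2| > 5 − 5/2 = 5/2.
Hence |(3z + 2)/(z - 3) − (4/5)| < 11|z + 2|/(5·(5/2)) = (22/25)|z + 2|, which is < eps once |z + 2| < (25/22)eps.
Take delta = min(5/2, (25/22)eps). Then 0 < |z + 2| < delta forces both bounds, so |(3z + 2)/(z - 3) − (4/5)| < eps.

delta = min(5/2, (25/22)eps)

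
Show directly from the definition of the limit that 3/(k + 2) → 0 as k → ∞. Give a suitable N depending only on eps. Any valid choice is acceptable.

Let eps > 0 be given. For k ≥ 1, |3/(k + 2) − 0| = 3/(k + 2) ≤ 3/k.
We need 3/k < eps, i.e. k > 3/eps.
Take N = 3/eps. If k > N then |3/(k + 2)| ≤ 3/k < eps.

N = 3/eps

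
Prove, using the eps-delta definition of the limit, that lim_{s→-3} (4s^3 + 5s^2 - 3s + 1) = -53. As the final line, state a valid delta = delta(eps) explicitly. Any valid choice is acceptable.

Let eps > 0 be given. We want delta > 0 such that 0 < |s + 3| < delta implies |(4s^3 + 5s^2 - 3s + 1) + 53| < eps.
(4s^3 + 5s^2 - 3s + 1) + 53 = 4s^3 + 5s^2 - 3s + 54 = (s + 3)(4s^2 - 7s + 18).
So |(4s^3 + 5s^2 - 3s + 1) + 53| = |s + 3|·|4s^2 - 7s + 18|.
Assume first that |s + 3| < 1, so |s| < 4. Then |4s^2 - 7s + 18| ≤ 4·4^2 + 7·4 + 18 = 110.
Hence |(4s^3 + 5s^2 - 3s + 1) + 53| ≤ 110|s + 3| < eps provided |s + 3| < eps/110.
Take delta = min(1, eps/110). Then 0 < |s + 3| < delta gives both |s + 3| < 1 and |s + 3| < eps/110, so |(4s^3 + 5s^2 - 3s + 1) + 53| < eps.

delta = min(1, eps/110)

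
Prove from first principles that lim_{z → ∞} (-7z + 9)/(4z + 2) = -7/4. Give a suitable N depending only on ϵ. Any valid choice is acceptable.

N = (25/8)/ϵ

Let ϵ > 0. We seek N > 0 such that z > N implies |(-7z + 9)/(4z + 2) + 7/4| < ϵ.
(-7z + 9)/(4z + 2) + 7/4 = (4(-7z + 9) − (-7)(4z + 2)) / (4(4z + 2)) = 50/(4(4z + 2)).
For z > 0 we have 4z + 2 > 4z, so |(-7z + 9)/(4z + 2) + 7/4| = 50/(4(4z + 2)) < 50/(4·4z) = (25/8)/z.
Thus |(-7z + 9)/(4z + 2) + 7/4| < ϵ whenever z > (25/8)/ϵ.
Take N = (25/8)/ϵ. If z > N then |(-7z + 9)/(4z + 2) + 7/4| < (25/8)/z < ϵ.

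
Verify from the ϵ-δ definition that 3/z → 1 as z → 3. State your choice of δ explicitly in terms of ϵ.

δ = min(3/2, (3/2)ϵ)

Fix ϵ > 0. We seek δ > 0 such that 0 < |z − 3| < δ implies |3/z − 1| < ϵ.
|3/z − 1| = 3·|3 − z|/(3·|z|) = 3|z − 3|/(3|z|).
Restrict δ ≤ 3/2. Then |z − 3| < 3/2 gives |z| > 3/2, so 3|z| > 9/2.
Then |3/z − 1| < 3|z − 3|/(9/2), which is < ϵ when |z − 3| < (3/2)ϵ.
Take δ = min(3/2, (3/2)ϵ). Then 0 < |z − 3| < δ gives both |z − 3| < 3/2 and |z − 3| < (3/2)ϵ, so |3/z − 1| < ϵ.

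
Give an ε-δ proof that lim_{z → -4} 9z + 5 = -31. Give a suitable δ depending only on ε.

δ = ε/9

Suppose ε > 0. We need δ > 0 so that 0 < |z + 4| < δ implies |(9z + 5) + 31| < ε.
Since (9z + 5) + 31 = 9(z + 4), we have |(9z + 5) + 31| = 9|z + 4|.
So 9|z + 4| < ε exactly when |z + 4| < ε/9.
Take δ = ε/9. If 0 < |z + 4| < δ then |(9z + 5) + 31| = 9|z + 4| < 9·(ε/9) = ε.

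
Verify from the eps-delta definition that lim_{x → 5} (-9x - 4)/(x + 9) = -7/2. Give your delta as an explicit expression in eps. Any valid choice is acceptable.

Fix eps > 0. We want delta > 0 with 0 < |x − 5| < delta ⇒ |(-9x - 4)/(x + 9) + 7/2| < eps.
Combining over a common denominator, (-9x - 4)/(x + 9) + 7/2 = [(-9x - 4)·14 − (-49)·(x + 9)] / [14·(x + 9)] = -77(x − 5) / (14(x + 9)).
So |(-9x - 4)/(x + 9) + 7/2| = 77|x − 5| / (14·|x + 9|).
Require delta ≤ 7, so |x + 9| ≥ |14| − |x − 5| > 14 − 7 = 7.
Hence |(-9x - 4)/(x + 9) + 7/2| < 77|x − 5|/(14·7) = (11/14)|x − 5|, which is < eps once |x − 5| < (14/11)eps.
Take delta = min(7, (14/11)eps). Then 0 < |x − 5| < delta forces both bounds, so |(-9x - 4)/(x + 9) + 7/2| < eps.

delta = min(7, (14/11)eps)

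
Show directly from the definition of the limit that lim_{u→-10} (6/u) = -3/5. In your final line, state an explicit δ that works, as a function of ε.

Fix ε > 0. We seek δ > 0 such that 0 < |u + 10| < δ implies |6/u + 3/5| < ε.
|6/u + 3/5| = 6·|-10 − u|/(10·|u|) = 6|u + 10|/(10|u|).
Require δ ≤ 5 so that |u| > 10 − 5 = 5, hence 10|u| > 50.
Then |6/u + 3/5| < 6|u + 10|/50, which is < ε when |u + 10| < (25/3)ε.
Take δ = min(5, (25/3)ε). Then 0 < |u + 10| < δ gives both |u + 10| < 5 and |u + 10| < (25/3)ε, so |6/u + 3/5| < ε.

δ = min(5, (25/3)ε)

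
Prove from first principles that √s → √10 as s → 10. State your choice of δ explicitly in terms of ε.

δ = min(10, √10·ε)

Let ε > 0. We want δ > 0 such that 0 < |s − 10| < δ implies |√s − √10| < ε.
Multiplying by the conjugate, |√s − √10| = |s − 10|/(√s + √10).
Restrict δ ≤ 10 so that |s − 10| < 10 forces s > 0, and then √s + √10 > √10.
Hence |√s − √10| < |s − 10|/√10, which is < ε once |s − 10| < √10·ε.
Take δ = min(10, √10·ε). If 0 < |s − 10| < δ then s > 0 and |√s − √10| < |s − 10|/√10 < ε.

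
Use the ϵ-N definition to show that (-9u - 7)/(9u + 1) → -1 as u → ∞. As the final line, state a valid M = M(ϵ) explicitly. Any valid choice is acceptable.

M = (2/3)/ϵ

Suppose ϵ > 0. We seek M > 0 such that u > M implies |(-9u - 7)/(9u + 1) + 1| < ϵ.
(-9u - 7)/(9u + 1) + 1 = (9(-9u - 7) − (-9)(9u + 1)) / (9(9u + 1)) = -54/(9(9u + 1)).
For u > 0 we have 9u + 1 > 9u, so |(-9u - 7)/(9u + 1) + 1| = 54/(9(9u + 1)) < 54/(9·9u) = (2/3)/u.
Thus |(-9u - 7)/(9u + 1) + 1| < ϵ whenever u > (2/3)/ϵ.
Take M = (2/3)/ϵ. If u > M then |(-9u - 7)/(9u + 1) + 1| < (2/3)/u < ϵ.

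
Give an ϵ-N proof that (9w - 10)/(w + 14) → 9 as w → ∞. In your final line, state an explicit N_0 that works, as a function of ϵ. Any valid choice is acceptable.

N_0 = 136/ϵ

Suppose ϵ > 0. We seek N_0 > 0 such that w > N_0 implies |(9w - 10)/(w + 14) − 9| < ϵ.
(9w - 10)/(w + 14) − 9 = ((9w - 10) − 9(w + 14)) / ((w + 14)) = -136/((w + 14)).
For w > 0 we have w + 14 > w, so |(9w - 10)/(w + 14) − 9| = 136/((w + 14)) < 136/(w) = 136/w.
Thus |(9w - 10)/(w + 14) − 9| < ϵ whenever w > 136/ϵ.
Take N_0 = 136/ϵ. If w > N_0 then |(9w - 10)/(w + 14) − 9| < 136/w < ϵ.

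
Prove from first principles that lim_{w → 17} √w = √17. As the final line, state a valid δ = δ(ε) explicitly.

Fix ε > 0. We want δ > 0 such that 0 < |w − 17| < δ implies |√w − √17| < ε.
Rationalise: √w − √17 = (w − 17)/(√w + √17), so |√w − √17| = |w − 17|/(√w + √17).
Restrict δ ≤ 17 so that |w − 17| < 17 forces w > 0, and then √w + √17 > √17.
Hence |√w − √17| < |w − 17|/√17, which is < ε once |w − 17| < √17·ε.
Take δ = min(17, √17·ε). If 0 < |w − 17| < δ then w > 0 and |√w − √17| < |w − 17|/√17 < ε.

δ = min(17, √17·ε)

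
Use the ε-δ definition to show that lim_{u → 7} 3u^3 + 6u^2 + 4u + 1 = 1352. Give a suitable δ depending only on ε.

Suppose ε > 0. We want δ > 0 such that 0 < |u − 7| < δ implies |(3u^3 + 6u^2 + 4u + 1) − 1352| < ε.
(3u^3 + 6u^2 + 4u + 1) − 1352 = 3u^3 + 6u^2 + 4u - 1351 = (u − 7)(3u^2 + 27u + 193).
So |(3u^3 + 6u^2 + 4u + 1) − 1352| = |u − 7|·|3u^2 + 27u + 193|.
Require δ ≤ 1. Then |u − 7| < 1 gives |u| < 8, and by the triangle inequality |3u^2 + 27u + 193| ≤ 3·8^2 + 27·8 + 193 = 601.
Hence |(3u^3 + 6u^2 + 4u + 1) − 1352| ≤ 601|u − 7| < ε provided |u − 7| < ε/601.
Choosing δ = min(1, ε/601) ensures both conditions, hence |(3u^3 + 6u^2 + 4u + 1) − 1352| < ε.

δ = min(1, ε/601)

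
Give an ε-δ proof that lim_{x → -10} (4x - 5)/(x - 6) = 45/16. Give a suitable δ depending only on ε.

δ = min(8, (128/19)ε)

Let ε > 0 be given. We want δ > 0 with 0 < |x + 10| < δ ⇒ |(4x - 5)/(x - 6) − (45/16)| < ε.
Combining over a common denominator, (4x - 5)/(x - 6) − (45/16) = [(4x - 5)·(-16) − (-45)·(x - 6)] / [(-16)·(x - 6)] = -19(x + 10) / ((-16)(x - 6)).
So |(4x - 5)/(x - 6) − (45/16)| = 19|x + 10| / (16·|x − 6|).
Require δ ≤ 8, so |x − 6| ≥ |-16| − |x + 10| > 16 − 8 = 8.
Hence |(4x - 5)/(x - 6) − (45/16)| < 19|x + 10|/(16·8) = (19/128)|x + 10|, which is < ε once |x + 10| < (128/19)ε.
Take δ = min(8, (128/19)ε). Then 0 < |x + 10| < δ forces both bounds, so |(4x - 5)/(x - 6) − (45/16)| < ε.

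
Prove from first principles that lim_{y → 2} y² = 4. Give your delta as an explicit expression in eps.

delta = min(2, eps/6)

Let eps > 0 be given. We seek delta > 0 with 0 < |y − 2| < delta ⇒ |y² − 4| < eps.
Factor: y² − 4 = (y − 2)(y + 2), so |y² − 4| = |y − 2|·|y + 2|.
Impose delta ≤ 2 so that |y| < 4; then |y + 2| ≤ 6.
Hence |y² − 4| ≤ 6|y − 2|, which is < eps once |y − 2| < eps/6.
Take delta = min(2, eps/6). If 0 < |y − 2| < delta then both bounds hold and |y² − 4| ≤ 6|y − 2| < 6·(eps/6) = eps.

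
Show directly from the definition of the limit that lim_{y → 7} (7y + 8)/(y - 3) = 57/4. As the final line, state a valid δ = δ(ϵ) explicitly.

δ = min(2, (8/29)ϵ)

Suppose ϵ > 0. We want δ > 0 with 0 < |y − 7| < δ ⇒ |(7y + 8)/(y - 3) − (57/4)| < ϵ.
Combining over a common denominator, (7y + 8)/(y - 3) − (57/4) = [(7y + 8)·4 − 57·(y - 3)] / [4·(y - 3)] = -29(y − 7) / (4(y - 3)).
So |(7y + 8)/(y - 3) − (57/4)| = 29|y − 7| / (4·|y − 3|).
Require δ ≤ 2, so |y − 3| ≥ |4| − |y − 7| > 4 − 2 = 2.
Hence |(7y + 8)/(y - 3) − (57/4)| < 29|y − 7|/(4·2) = (29/8)|y − 7|, which is < ϵ once |y − 7| < (8/29)ϵ.
Take δ = min(2, (8/29)ϵ). Then 0 < |y − 7| < δ forces both bounds, so |(7y + 8)/(y - 3) − (57/4)| < ϵ.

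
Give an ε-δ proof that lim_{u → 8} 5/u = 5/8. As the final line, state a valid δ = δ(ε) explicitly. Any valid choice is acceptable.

δ = min(4, (32/5)ε)

Fix ε > 0. We seek δ > 0 such that 0 < |u − 8| < δ implies |5/u − (5/8)| < ε.
|5/u − (5/8)| = 5·|8 − u|/(8·|u|) = 5|u − 8|/(8|u|).
Restrict δ ≤ 4. Then |u − 8| < 4 gives |u| > 4, so 8|u| > 32.
Then |5/u − (5/8)| < 5|u − 8|/32, which is < ε when |u − 8| < (32/5)ε.
Take δ = min(4, (32/5)ε). Then 0 < |u − 8| < δ gives both |u − 8| < 4 and |u − 8| < (32/5)ε, so |5/u − (5/8)| < ε.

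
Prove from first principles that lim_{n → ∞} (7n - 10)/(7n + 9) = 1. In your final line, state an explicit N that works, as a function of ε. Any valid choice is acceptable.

Suppose ε > 0. For n ≥ 1, |(7n - 10)/(7n + 9) − 1| = |-133|/(7(7n + 9)) = 133/(7(7n + 9)).
Since 7n + 9 ≥ 7n for n ≥ 1, this is ≤ 133/(7·7n) = (19/7)/n.
So |(7n - 10)/(7n + 9) − 1| < ε whenever n > (19/7)/ε.
Take N = (19/7)/ε. If n > N then |(7n - 10)/(7n + 9) − 1| ≤ (19/7)/n < ε.

N = (19/7)/ε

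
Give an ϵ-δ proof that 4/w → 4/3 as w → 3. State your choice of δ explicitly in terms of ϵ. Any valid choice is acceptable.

δ = min(3/2, (9/8)ϵ)

Suppose ϵ > 0. We seek δ > 0 such that 0 < |w − 3| < δ implies |4/w − (4/3)| < ϵ.
|4/w − (4/3)| = 4·|3 − w|/(3·|w|) = 4|w − 3|/(3|w|).
Require δ ≤ 3/2 so that |w| > 3 − 3/2 = 3/2, hence 3|w| > 9/2.
Then |4/w − (4/3)| < 4|w − 3|/(9/2), which is < ϵ when |w − 3| < (9/8)ϵ.
Take δ = min(3/2, (9/8)ϵ). Then 0 < |w − 3| < δ gives both |w − 3| < 3/2 and |w − 3| < (9/8)ϵ, so |4/w − (4/3)| < ϵ.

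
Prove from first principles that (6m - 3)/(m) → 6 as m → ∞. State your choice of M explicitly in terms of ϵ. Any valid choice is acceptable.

Let ϵ > 0. For m ≥ 1, |(6m - 3)/(m) − 6| = |-3|/((m)) = 3/((m)).
Since m ≥ m for m ≥ 1, this is ≤ 3/(m) = 3/m.
So |(6m - 3)/(m) − 6| < ϵ whenever m > 3/ϵ.
Take M = 3/ϵ. If m > M then |(6m - 3)/(m) − 6| ≤ 3/m < ϵ.

M = 3/ϵ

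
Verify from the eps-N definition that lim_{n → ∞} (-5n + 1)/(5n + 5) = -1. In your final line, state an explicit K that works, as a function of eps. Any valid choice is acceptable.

Fix eps > 0. For n ≥ 1, |(-5n + 1)/(5n + 5) + 1| = |30|/(5(5n + 5)) = 30/(5(5n + 5)).
Since 5n + 5 ≥ 5n for n ≥ 1, this is ≤ 30/(5·5n) = (6/5)/n.
So |(-5n + 1)/(5n + 5) + 1| < eps whenever n > (6/5)/eps.
Take K = (6/5)/eps. If n > K then |(-5n + 1)/(5n + 5) + 1| ≤ (6/5)/n < eps.

K = (6/5)/eps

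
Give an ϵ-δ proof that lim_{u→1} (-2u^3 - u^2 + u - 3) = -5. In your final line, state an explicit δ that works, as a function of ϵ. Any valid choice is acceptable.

Let ϵ > 0 be given. We want δ > 0 such that 0 < |u − 1| < δ implies |(-2u^3 - u^2 + u - 3) + 5| < ϵ.
(-2u^3 - u^2 + u - 3) + 5 = -2u^3 - u^2 + u + 2 = (u − 1)(-2u^2 - 3u - 2).
So |(-2u^3 - u^2 + u - 3) + 5| = |u − 1|·|-2u^2 - 3u - 2|.
Require δ ≤ 2. Then |u − 1| < 2 gives |u| < 3, and by the triangle inequality |-2u^2 - 3u - 2| ≤ 2·3^2 + 3·3 + 2 = 29.
Hence |(-2u^3 - u^2 + u - 3) + 5| ≤ 29|u − 1| < ϵ provided |u − 1| < ϵ/29.
Choosing δ = min(2, ϵ/29) ensures both conditions, hence |(-2u^3 - u^2 + u - 3) + 5| < ϵ.

δ = min(2, ϵ/29)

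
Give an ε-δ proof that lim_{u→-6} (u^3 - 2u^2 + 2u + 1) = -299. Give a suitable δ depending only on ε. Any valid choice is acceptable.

Let ε > 0. We want δ > 0 such that 0 < |u + 6| < δ implies |(u^3 - 2u^2 + 2u + 1) + 299| < ε.
(u^3 - 2u^2 + 2u + 1) + 299 = u^3 - 2u^2 + 2u + 300 = (u + 6)(u^2 - 8u + 50).
So |(u^3 - 2u^2 + 2u + 1) + 299| = |u + 6|·|u^2 - 8u + 50|.
Require δ ≤ 2. Then |u + 6| < 2 gives |u| < 8, and by the triangle inequality |u^2 - 8u + 50| ≤ 8^2 + 8·8 + 50 = 178.
Hence |(u^3 - 2u^2 + 2u + 1) + 299| ≤ 178|u + 6| < ε provided |u + 6| < ε/178.
Choosing δ = min(2, ε/178) ensures both conditions, hence |(u^3 - 2u^2 + 2u + 1) + 299| < ε.

δ = min(2, ε/178)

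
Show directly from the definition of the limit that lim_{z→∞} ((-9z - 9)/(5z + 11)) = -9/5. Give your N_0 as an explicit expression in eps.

N_0 = (54/25)/eps

Fix eps > 0. We seek N_0 > 0 such that z > N_0 implies |(-9z - 9)/(5z + 11) + 9/5| < eps.
(-9z - 9)/(5z + 11) + 9/5 = (5(-9z - 9) − (-9)(5z + 11)) / (5(5z + 11)) = 54/(5(5z + 11)).
For z > 0 we have 5z + 11 > 5z, so |(-9z - 9)/(5z + 11) + 9/5| = 54/(5(5z + 11)) < 54/(5·5z) = (54/25)/z.
Thus |(-9z - 9)/(5z + 11) + 9/5| < eps whenever z > (54/25)/eps.
Take N_0 = (54/25)/eps. If z > N_0 then |(-9z - 9)/(5z + 11) + 9/5| < (54/25)/z < eps.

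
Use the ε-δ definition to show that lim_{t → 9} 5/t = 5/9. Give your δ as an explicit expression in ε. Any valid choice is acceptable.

δ = min(9/2, (81/10)ε)

Let ε > 0. We seek δ > 0 such that 0 < |t − 9| < δ implies |5/t − (5/9)| < ε.
|5/t − (5/9)| = 5·|9 − t|/(9·|t|) = 5|t − 9|/(9|t|).
Restrict δ ≤ 9/2. Then |t − 9| < 9/2 gives |t| > 9/2, so 9|t| > 81/2.
Then |5/t − (5/9)| < 5|t − 9|/(81/2), which is < ε when |t − 9| < (81/10)ε.
Take δ = min(9/2, (81/10)ε). Then 0 < |t − 9| < δ gives both |t − 9| < 9/2 and |t − 9| < (81/10)ε, so |5/t − (5/9)| < ε.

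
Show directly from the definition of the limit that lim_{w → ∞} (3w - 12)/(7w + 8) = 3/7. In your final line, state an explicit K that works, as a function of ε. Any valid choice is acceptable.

Fix ε > 0. We seek K > 0 such that w > K implies |(3w - 12)/(7w + 8) − (3/7)| < ε.
(3w - 12)/(7w + 8) − (3/7) = (7(3w - 12) − 3(7w + 8)) / (7(7w + 8)) = -108/(7(7w + 8)).
For w > 0 we have 7w + 8 > 7w, so |(3w - 12)/(7w + 8) − (3/7)| = 108/(7(7w + 8)) < 108/(7·7w) = (108/49)/w.
Thus |(3w - 12)/(7w + 8) − (3/7)| < ε whenever w > (108/49)/ε.
Take K = (108/49)/ε. If w > K then |(3w - 12)/(7w + 8) − (3/7)| < (108/49)/w < ε.

K = (108/49)/ε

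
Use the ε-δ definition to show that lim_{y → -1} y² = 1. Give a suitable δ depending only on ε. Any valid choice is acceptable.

δ = min(1, ε/3)

Suppose ε > 0. We seek δ > 0 with 0 < |y + 1| < δ ⇒ |y² − 1| < ε.
Factor: y² − 1 = (y + 1)(y - 1), so |y² − 1| = |y + 1|·|y - 1|.
Restrict δ ≤ 1. Then |y + 1| < 1 gives |y| < 2, so by the triangle inequality |y - 1| ≤ 2 + 1 = 3.
Hence |y² − 1| ≤ 3|y + 1|, which is < ε once |y + 1| < ε/3.
Take δ = min(1, ε/3). If 0 < |y + 1| < δ then both bounds hold and |y² − 1| ≤ 3|y + 1| < 3·(ε/3) = ε.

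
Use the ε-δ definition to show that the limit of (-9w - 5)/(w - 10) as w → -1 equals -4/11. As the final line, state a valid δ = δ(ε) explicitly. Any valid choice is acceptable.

Let ε > 0 be given. We want δ > 0 with 0 < |w + 1| < δ ⇒ |(-9w - 5)/(w - 10) + 4/11| < ε.
Combining over a common denominator, (-9w - 5)/(w - 10) + 4/11 = [(-9w - 5)·(-11) − 4·(w - 10)] / [(-11)·(w - 10)] = 95(w + 1) / ((-11)(w - 10)).
So |(-9w - 5)/(w - 10) + 4/11| = 95|w + 1| / (11·|w − 10|).
Require δ ≤ 11/2, so |w − 10| ≥ |-11| − |w + 1| > 11 − 11/2 = 11/2.
Hence |(-9w - 5)/(w - 10) + 4/11| < 95|w + 1|/(11·(11/2)) = (190/121)|w + 1|, which is < ε once |w + 1| < (121/190)ε.
Take δ = min(11/2, (121/190)ε). Then 0 < |w + 1| < δ forces both bounds, so |(-9w - 5)/(w - 10) + 4/11| < ε.

δ = min(11/2, (121/190)ε)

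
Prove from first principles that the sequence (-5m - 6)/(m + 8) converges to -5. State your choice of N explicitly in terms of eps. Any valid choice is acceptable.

Suppose eps > 0. For m ≥ 1, |(-5m - 6)/(m + 8) + 5| = |34|/((m + 8)) = 34/((m + 8)).
Since m + 8 ≥ m for m ≥ 1, this is ≤ 34/(m) = 34/m.
So |(-5m - 6)/(m + 8) + 5| < eps whenever m > 34/eps.
Take N = 34/eps. If m > N then |(-5m - 6)/(m + 8) + 5| ≤ 34/m < eps.

N = 34/eps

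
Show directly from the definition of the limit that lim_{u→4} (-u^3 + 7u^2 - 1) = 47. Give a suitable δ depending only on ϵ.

δ = min(1, ϵ/52)

Let ϵ > 0 be given. We want δ > 0 such that 0 < |u − 4| < δ implies |(-u^3 + 7u^2 - 1) − 47| < ϵ.
(-u^3 + 7u^2 - 1) − 47 = -u^3 + 7u^2 - 48 = (u − 4)(-u^2 + 3u + 12).
So |(-u^3 + 7u^2 - 1) − 47| = |u − 4|·|-u^2 + 3u + 12|.
Assume first that |u − 4| < 1, so |u| < 5. Then |-u^2 + 3u + 12| ≤ 5^2 + 3·5 + 12 = 52.
Hence |(-u^3 + 7u^2 - 1) − 47| ≤ 52|u − 4| < ϵ provided |u − 4| < ϵ/52.
Take δ = min(1, ϵ/52). Then 0 < |u − 4| < δ gives both |u − 4| < 1 and |u − 4| < ϵ/52, so |(-u^3 + 7u^2 - 1) − 47| < ϵ.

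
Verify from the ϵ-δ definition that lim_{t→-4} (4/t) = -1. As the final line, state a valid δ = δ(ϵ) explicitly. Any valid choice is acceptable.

δ = min(2, 2ϵ)

Let ϵ > 0 be given. We seek δ > 0 such that 0 < |t + 4| < δ implies |4/t + 1| < ϵ.
|4/t + 1| = 4·|-4 − t|/(4·|t|) = 4|t + 4|/(4|t|).
Restrict δ ≤ 2. Then |t + 4| < 2 gives |t| > 2, so 4|t| > 8.
Then |4/t + 1| < 4|t + 4|/8, which is < ϵ when |t + 4| < 2ϵ.
Take δ = min(2, 2ϵ). Then 0 < |t + 4| < δ gives both |t + 4| < 2 and |t + 4| < 2ϵ, so |4/t + 1| < ϵ.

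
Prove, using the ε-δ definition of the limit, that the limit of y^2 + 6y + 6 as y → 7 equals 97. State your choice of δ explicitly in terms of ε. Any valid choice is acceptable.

δ = min(1, ε/21)

Let ε > 0. We want δ > 0 such that 0 < |y − 7| < δ implies |(y^2 + 6y + 6) − 97| < ε.
(y^2 + 6y + 6) − 97 = y^2 + 6y - 91 = (y − 7)(y + 13).
So |(y^2 + 6y + 6) − 97| = |y − 7|·|y + 13|.
Require δ ≤ 1. Then |y − 7| < 1 gives |y| < 8, and by the triangle inequality |y + 13| ≤ 8 + 13 = 21.
Hence |(y^2 + 6y + 6) − 97| ≤ 21|y − 7| < ε provided |y − 7| < ε/21.
Take δ = min(1, ε/21). Then 0 < |y − 7| < δ gives both |y − 7| < 1 and |y − 7| < ε/21, so |(y^2 + 6y + 6) − 97| < ε.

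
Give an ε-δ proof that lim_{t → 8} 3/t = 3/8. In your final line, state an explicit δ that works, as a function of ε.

Fix ε > 0. We seek δ > 0 such that 0 < |t − 8| < δ implies |3/t − (3/8)| < ε.
|3/t − (3/8)| = 3·|8 − t|/(8·|t|) = 3|t − 8|/(8|t|).
Restrict δ ≤ 4. Then |t − 8| < 4 gives |t| > 4, so 8|t| > 32.
Then |3/t − (3/8)| < 3|t − 8|/32, which is < ε when |t − 8| < (32/3)ε.
Take δ = min(4, (32/3)ε). Then 0 < |t − 8| < δ gives both |t − 8| < 4 and |t − 8| < (32/3)ε, so |3/t − (3/8)| < ε.

δ = min(4, (32/3)ε)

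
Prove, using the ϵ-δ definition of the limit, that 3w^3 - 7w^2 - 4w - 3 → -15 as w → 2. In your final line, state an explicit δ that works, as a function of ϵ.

Let ϵ > 0. We want δ > 0 such that 0 < |w − 2| < δ implies |(3w^3 - 7w^2 - 4w - 3) + 15| < ϵ.
(3w^3 - 7w^2 - 4w - 3) + 15 = 3w^3 - 7w^2 - 4w + 12 = (w − 2)(3w^2 - w - 6).
So |(3w^3 - 7w^2 - 4w - 3) + 15| = |w − 2|·|3w^2 - w - 6|.
Assume first that |w − 2| < 2, so |w| < 4. Then |3w^2 - w - 6| ≤ 3·4^2 + 4 + 6 = 58.
Hence |(3w^3 - 7w^2 - 4w - 3) + 15| ≤ 58|w − 2| < ϵ provided |w − 2| < ϵ/58.
Choosing δ = min(2, ϵ/58) ensures both conditions, hence |(3w^3 - 7w^2 - 4w - 3) + 15| < ϵ.

δ = min(2, ϵ/58)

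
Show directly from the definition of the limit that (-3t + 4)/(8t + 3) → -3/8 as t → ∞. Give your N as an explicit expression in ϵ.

N = (41/64)/ϵ

Suppose ϵ > 0. We seek N > 0 such that t > N implies |(-3t + 4)/(8t + 3) + 3/8| < ϵ.
(-3t + 4)/(8t + 3) + 3/8 = (8(-3t + 4) − (-3)(8t + 3)) / (8(8t + 3)) = 41/(8(8t + 3)).
For t > 0 we have 8t + 3 > 8t, so |(-3t + 4)/(8t + 3) + 3/8| = 41/(8(8t + 3)) < 41/(8·8t) = (41/64)/t.
Thus |(-3t + 4)/(8t + 3) + 3/8| < ϵ whenever t > (41/64)/ϵ.
Take N = (41/64)/ϵ. If t > N then |(-3t + 4)/(8t + 3) + 3/8| < (41/64)/t < ϵ.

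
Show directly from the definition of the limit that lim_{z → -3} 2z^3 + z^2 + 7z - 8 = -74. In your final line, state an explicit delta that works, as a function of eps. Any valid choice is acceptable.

delta = min(1, eps/74)

Let eps > 0. We want delta > 0 such that 0 < |z + 3| < delta implies |(2z^3 + z^2 + 7z - 8) + 74| < eps.
(2z^3 + z^2 + 7z - 8) + 74 = 2z^3 + z^2 + 7z + 66 = (z + 3)(2z^2 - 5z + 22).
So |(2z^3 + z^2 + 7z - 8) + 74| = |z + 3|·|2z^2 - 5z + 22|.
Require delta ≤ 1. Then |z + 3| < 1 gives |z| < 4, and by the triangle inequality |2z^2 - 5z + 22| ≤ 2·4^2 + 5·4 + 22 = 74.
Hence |(2z^3 + z^2 + 7z - 8) + 74| ≤ 74|z + 3| < eps provided |z + 3| < eps/74.
Choosing delta = min(1, eps/74) ensures both conditions, hence |(2z^3 + z^2 + 7z - 8) + 74| < eps.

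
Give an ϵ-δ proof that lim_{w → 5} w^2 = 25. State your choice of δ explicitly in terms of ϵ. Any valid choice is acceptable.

Let ϵ > 0. We seek δ > 0 with 0 < |w − 5| < δ ⇒ |w^2 − 25| < ϵ.
Factor: w^2 − 25 = (w − 5)(w + 5), so |w^2 − 25| = |w − 5|·|w + 5|.
Restrict δ ≤ 2. Then |w − 5| < 2 gives |w| < 7, so by the triangle inequality |w + 5| ≤ 7 + 5 = 12.
Hence |w^2 − 25| ≤ 12|w − 5|, which is < ϵ once |w − 5| < ϵ/12.
Take δ = min(2, ϵ/12). If 0 < |w − 5| < δ then both bounds hold and |w^2 − 25| ≤ 12|w − 5| < 12·(ϵ/12) = ϵ.

δ = min(2, ϵ/12)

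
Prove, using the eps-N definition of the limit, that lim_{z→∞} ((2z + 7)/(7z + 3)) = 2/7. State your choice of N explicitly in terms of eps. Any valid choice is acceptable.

N = (43/49)/eps

Let eps > 0. We seek N > 0 such that z > N implies |(2z + 7)/(7z + 3) − (2/7)| < eps.
(2z + 7)/(7z + 3) − (2/7) = (7(2z + 7) − 2(7z + 3)) / (7(7z + 3)) = 43/(7(7z + 3)).
For z > 0 we have 7z + 3 > 7z, so |(2z + 7)/(7z + 3) − (2/7)| = 43/(7(7z + 3)) < 43/(7·7z) = (43/49)/z.
Thus |(2z + 7)/(7z + 3) − (2/7)| < eps whenever z > (43/49)/eps.
Take N = (43/49)/eps. If z > N then |(2z + 7)/(7z + 3) − (2/7)| < (43/49)/z < eps.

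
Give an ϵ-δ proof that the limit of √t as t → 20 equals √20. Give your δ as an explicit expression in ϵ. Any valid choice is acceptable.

δ = min(20, √20·ϵ)

Suppose ϵ > 0. We want δ > 0 such that 0 < |t − 20| < δ implies |√t − √20| < ϵ.
Rationalise: √t − √20 = (t − 20)/(√t + √20), so |√t − √20| = |t − 20|/(√t + √20).
Restrict δ ≤ 20 so that |t − 20| < 20 forces t > 0, and then √t + √20 > √20.
Hence |√t − √20| < |t − 20|/√20, which is < ϵ once |t − 20| < √20·ϵ.
Take δ = min(20, √20·ϵ). If 0 < |t − 20| < δ then t > 0 and |√t − √20| < |t − 20|/√20 < ϵ.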